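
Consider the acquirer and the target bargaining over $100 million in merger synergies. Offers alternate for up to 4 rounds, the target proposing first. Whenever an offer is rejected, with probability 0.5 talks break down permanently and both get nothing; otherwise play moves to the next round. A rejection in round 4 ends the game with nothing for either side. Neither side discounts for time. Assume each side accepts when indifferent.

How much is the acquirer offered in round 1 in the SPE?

37.5

Round 4 (the acquirer proposes): the target will accept anything ≥ 0, so the acquirer offers 0 and keeps 100.
Round 3 (the target proposes): rejecting gives the acquirer an expected 0.5 × 100 = 50, so the target offers 50, keeping 50.
Round 2 (the acquirer proposes): rejecting gives the target an expected 0.5 × 50 = 25, so the acquirer offers 25, keeping 75.
Round 1 (the target proposes): rejecting gives the acquirer an expected 0.5 × 75 = 37.5, so the target offers 37.5, keeping 62.5.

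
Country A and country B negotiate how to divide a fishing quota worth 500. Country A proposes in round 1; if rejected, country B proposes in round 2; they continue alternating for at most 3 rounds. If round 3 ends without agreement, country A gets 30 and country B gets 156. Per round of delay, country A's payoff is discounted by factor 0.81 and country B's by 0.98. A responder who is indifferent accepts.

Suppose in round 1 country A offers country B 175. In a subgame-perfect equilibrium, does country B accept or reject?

Round 3 (country A proposes): country B gets 156 if talks fail, so country A offers 156 and keeps 344.
Round 2 (country B proposes): country A can get 344 next round, worth 0.81 × 344 = 278.64 now. Country B offers 278.64 and keeps 500 − 278.64 = 221.36.
So by rejecting in round 1, country B gets 221.36 next round, worth 0.98 × 221.36 = 216.9328 now.
Offer 175 < 216.9328, so country B rejects.

Reject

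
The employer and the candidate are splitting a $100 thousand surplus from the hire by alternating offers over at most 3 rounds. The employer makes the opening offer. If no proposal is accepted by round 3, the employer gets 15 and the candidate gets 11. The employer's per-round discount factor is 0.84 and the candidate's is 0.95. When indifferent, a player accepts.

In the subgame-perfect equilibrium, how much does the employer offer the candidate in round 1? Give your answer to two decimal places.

Round 3 (the employer proposes): the candidate gets 11 if talks fail, so the employer offers 11 and keeps 89.
Round 2 (the candidate proposes): the employer can get 89 next round, worth 0.84 × 89 = 74.76 now, so the candidate offers 74.76, keeping 25.24.
Round 1 (the employer proposes): the candidate can get 25.24 next round, worth 0.95 × 25.24 = 23.978 now. The employer offers 23.978 and keeps 100 − 23.978 = 76.022.

23.98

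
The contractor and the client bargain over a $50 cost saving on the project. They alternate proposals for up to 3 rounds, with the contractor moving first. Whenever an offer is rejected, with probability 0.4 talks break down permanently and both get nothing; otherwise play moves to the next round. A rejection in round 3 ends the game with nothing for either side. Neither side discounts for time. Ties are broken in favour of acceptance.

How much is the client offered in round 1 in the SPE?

12

Round 3 (the contractor proposes): the client will accept anything ≥ 0, so the contractor offers 0 and keeps 50.
Round 2 (the client proposes): rejecting gives the contractor an expected 0.6 × 50 = 30; the client offers that and keeps 20.
Round 1 (the contractor proposes): rejecting gives the client an expected 0.6 × 20 = 12. The contractor offers 12 and keeps 50 − 12 = 38.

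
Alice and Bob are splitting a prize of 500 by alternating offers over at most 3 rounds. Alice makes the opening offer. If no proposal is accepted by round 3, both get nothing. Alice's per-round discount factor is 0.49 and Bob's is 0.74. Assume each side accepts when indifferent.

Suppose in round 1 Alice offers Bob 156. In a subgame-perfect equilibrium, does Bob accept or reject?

Round 3 (Alice proposes): Bob will accept anything ≥ 0, so Alice offers 0 and keeps 500.
Round 2 (Bob proposes): Alice can get 500 next round, worth 0.49 × 500 = 245 now, so Bob offers 245, keeping 255.
So by rejecting in round 1, Bob gets 255 next round, worth 0.74 × 255 = 188.7 now.
Offer 156 < 188.7, so Bob rejects.

Reject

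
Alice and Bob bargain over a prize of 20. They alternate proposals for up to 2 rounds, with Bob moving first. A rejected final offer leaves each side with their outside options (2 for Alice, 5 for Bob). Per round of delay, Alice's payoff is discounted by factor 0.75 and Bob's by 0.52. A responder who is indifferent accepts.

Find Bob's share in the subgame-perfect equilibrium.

8.75

Work backward from the last round.
Round 2 (Alice proposes): Bob gets 5 if talks fail, so Alice offers 5 and keeps 15.
Round 1 (Bob proposes): Alice can get 15 next round, worth 0.75 × 15 = 11.25 now, so Bob offers 11.25, keeping 8.75.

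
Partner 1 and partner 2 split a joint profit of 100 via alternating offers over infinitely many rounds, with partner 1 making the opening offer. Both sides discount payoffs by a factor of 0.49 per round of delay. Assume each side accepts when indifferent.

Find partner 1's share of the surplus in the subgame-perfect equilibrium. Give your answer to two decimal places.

In a stationary SPE each proposer offers the other exactly their discounted continuation value.
If partner 1 keeps x when proposing and partner 2 keeps y when proposing, then x = 100 − 0.49y and y = 100 − 0.49x.
Solving: x = 100(1 − 0.49) / (1 − 0.49·0.49) = 51 / 0.7599 ≈ 67.1141.
Partner 2 gets 100 − 67.1141 ≈ 32.8859.

67.11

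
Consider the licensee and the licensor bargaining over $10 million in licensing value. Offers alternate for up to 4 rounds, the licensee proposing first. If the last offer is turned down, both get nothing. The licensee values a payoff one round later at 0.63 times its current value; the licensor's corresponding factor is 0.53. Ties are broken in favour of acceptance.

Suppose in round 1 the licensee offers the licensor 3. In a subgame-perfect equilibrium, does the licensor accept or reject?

Reject

Round 4 (the licensor proposes): rejection yields 0 for the licensee; the licensor offers 0 and keeps 10.
Round 3 (the licensee proposes): the licensor can get 10 next round, worth 0.53 × 10 = 5.3 now; the licensee offers that and keeps 4.7.
Round 2 (the licensor proposes): the licensee can get 4.7 next round, worth 0.63 × 4.7 = 2.961 now, so the licensor offers 2.961, keeping 7.039.
So by rejecting in round 1, the licensor gets 7.039 next round, worth 0.53 × 7.039 = 3.73067 now.
Offer 3 < 3.73067, so the licensor rejects.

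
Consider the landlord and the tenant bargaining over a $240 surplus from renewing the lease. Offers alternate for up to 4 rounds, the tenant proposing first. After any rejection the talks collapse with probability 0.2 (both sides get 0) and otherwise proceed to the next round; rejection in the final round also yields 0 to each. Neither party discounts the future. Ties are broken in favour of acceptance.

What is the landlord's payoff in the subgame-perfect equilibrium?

Round 4 (the landlord proposes): the tenant will accept anything ≥ 0, so the landlord offers 0 and keeps 240.
Round 3 (the tenant proposes): rejecting gives the landlord an expected 0.8 × 240 = 192, so the tenant offers 192, keeping 48.
Round 2 (the landlord proposes): rejecting gives the tenant an expected 0.8 × 48 = 38.4; the landlord offers that and keeps 201.6.
Round 1 (the tenant proposes): rejecting gives the landlord an expected 0.8 × 201.6 = 161.28. The tenant offers 161.28 and keeps 240 − 161.28 = 78.72.

161.28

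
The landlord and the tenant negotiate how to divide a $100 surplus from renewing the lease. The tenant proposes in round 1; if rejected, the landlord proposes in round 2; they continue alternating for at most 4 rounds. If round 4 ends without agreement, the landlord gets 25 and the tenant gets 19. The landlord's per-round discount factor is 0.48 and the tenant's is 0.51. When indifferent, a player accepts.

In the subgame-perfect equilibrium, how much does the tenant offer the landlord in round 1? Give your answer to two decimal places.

Round 4 (the landlord proposes): the tenant gets 19 if talks fail, so the landlord offers 19 and keeps 81.
Round 3 (the tenant proposes): the landlord can get 81 next round, worth 0.48 × 81 = 38.88 now. The tenant offers 38.88 and keeps 100 − 38.88 = 61.12.
Round 2 (the landlord proposes): the tenant can get 61.12 next round, worth 0.51 × 61.12 = 31.1712 now, so the landlord offers 31.1712, keeping 68.8288.
Round 1 (the tenant proposes): the landlord can get 68.8288 next round, worth 0.48 × 68.8288 = 33.037824 now; the tenant offers that and keeps 66.962176.

33.04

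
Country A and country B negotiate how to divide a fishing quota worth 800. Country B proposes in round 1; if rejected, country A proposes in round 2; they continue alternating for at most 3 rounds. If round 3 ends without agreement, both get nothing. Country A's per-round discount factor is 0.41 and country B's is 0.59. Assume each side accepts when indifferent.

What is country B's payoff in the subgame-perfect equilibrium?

Round 3 (country B proposes): country A will accept anything ≥ 0, so country B offers 0 and keeps 800.
Round 2 (country A proposes): country B can get 800 next round, worth 0.59 × 800 = 472 now. Country A offers 472 and keeps 800 − 472 = 328.
Round 1 (country B proposes): country A can get 328 next round, worth 0.41 × 328 = 134.48 now; country B offers that and keeps 665.52.

665.52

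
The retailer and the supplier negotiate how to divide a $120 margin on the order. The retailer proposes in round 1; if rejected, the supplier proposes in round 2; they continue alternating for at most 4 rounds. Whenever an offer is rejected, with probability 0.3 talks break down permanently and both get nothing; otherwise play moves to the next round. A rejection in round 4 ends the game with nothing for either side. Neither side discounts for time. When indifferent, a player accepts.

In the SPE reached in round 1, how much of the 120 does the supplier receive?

By backward induction:
Round 4 (the supplier proposes): rejection yields 0 for the retailer; the supplier offers 0 and keeps 120.
Round 3 (the retailer proposes): rejecting gives the supplier an expected 0.7 × 120 = 84. The retailer offers 84 and keeps 120 − 84 = 36.
Round 2 (the supplier proposes): rejecting gives the retailer an expected 0.7 × 36 = 25.2, so the supplier offers 25.2, keeping 94.8.
Round 1 (the retailer proposes): rejecting gives the supplier an expected 0.7 × 94.8 = 66.36. The retailer offers 66.36 and keeps 120 − 66.36 = 53.64.

66.36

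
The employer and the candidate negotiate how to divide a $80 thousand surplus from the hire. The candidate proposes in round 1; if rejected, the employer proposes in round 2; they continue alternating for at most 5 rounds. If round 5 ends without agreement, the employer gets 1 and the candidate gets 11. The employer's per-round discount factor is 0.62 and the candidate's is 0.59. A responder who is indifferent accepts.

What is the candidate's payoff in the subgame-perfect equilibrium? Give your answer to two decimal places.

52.09

Round 5 (the candidate proposes): the employer gets 1 if talks fail, so the candidate offers 1 and keeps 79.
Round 4 (the employer proposes): the candidate can get 79 next round, worth 0.59 × 79 = 46.61 now. The employer offers 46.61 and keeps 80 − 46.61 = 33.39.
Round 3 (the candidate proposes): the employer can get 33.39 next round, worth 0.62 × 33.39 = 20.7018 now. The candidate offers 20.7018 and keeps 80 − 20.7018 = 59.2982.
Round 2 (the employer proposes): the candidate can get 59.2982 next round, worth 0.59 × 59.2982 = 34.985938 now; the employer offers that and keeps 45.014062.
Round 1 (the candidate proposes): the employer can get 45.014062 next round, worth 0.62 × 45.014062 = 27.90871844 now, so the candidate offers 27.90871844, keeping 52.09128156.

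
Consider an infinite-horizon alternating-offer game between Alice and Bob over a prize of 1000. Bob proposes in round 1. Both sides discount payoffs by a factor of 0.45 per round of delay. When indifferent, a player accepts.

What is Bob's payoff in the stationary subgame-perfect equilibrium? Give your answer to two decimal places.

689.66

When Bob proposes, Alice accepts any offer worth at least 0.45 times what Alice would get by proposing next round; and vice versa.
This gives x = 1000 − 0.45y and y = 1000 − 0.45x, where x and y are each side's share when it proposes.
Hence (1 − 0.45·0.45)x = 1000(1 − 0.45), i.e. 0.7975·x = 550.
x ≈ 689.6552; Alice's share is 1000 − x ≈ 310.3448.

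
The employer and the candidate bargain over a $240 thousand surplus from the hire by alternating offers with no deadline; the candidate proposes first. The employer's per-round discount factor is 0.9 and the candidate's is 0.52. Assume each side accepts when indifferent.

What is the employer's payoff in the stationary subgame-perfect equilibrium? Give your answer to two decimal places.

In a stationary SPE each proposer offers the other exactly their discounted continuation value.
If the candidate keeps x when proposing and the employer keeps y when proposing, then x = 240 − 0.9y and y = 240 − 0.52x.
Solving: x = 240(1 − 0.9) / (1 − 0.52·0.9) = 24 / 0.532 ≈ 45.1128.
The employer gets 240 − 45.1128 ≈ 194.8872.

194.89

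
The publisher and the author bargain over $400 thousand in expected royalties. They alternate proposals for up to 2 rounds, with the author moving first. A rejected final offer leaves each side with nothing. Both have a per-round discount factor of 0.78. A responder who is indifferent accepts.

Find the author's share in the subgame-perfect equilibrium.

88

Round 2 (the publisher proposes): rejection yields 0 for the author; the publisher offers 0 and keeps 400.
Round 1 (the author proposes): the publisher can get 400 next round, worth 0.78 × 400 = 312 now; the author offers that and keeps 88.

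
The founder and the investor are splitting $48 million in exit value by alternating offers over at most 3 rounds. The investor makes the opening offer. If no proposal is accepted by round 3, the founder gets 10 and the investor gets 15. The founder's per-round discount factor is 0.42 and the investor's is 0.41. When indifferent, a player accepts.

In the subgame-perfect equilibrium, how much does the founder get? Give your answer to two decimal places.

Solve by backward induction from round 3.
Round 3 (the investor proposes): the founder gets 10 if talks fail, so the investor offers 10 and keeps 38.
Round 2 (the founder proposes): the investor can get 38 next round, worth 0.41 × 38 = 15.58 now. The founder offers 15.58 and keeps 48 − 15.58 = 32.42.
Round 1 (the investor proposes): the founder can get 32.42 next round, worth 0.42 × 32.42 = 13.6164 now, so the investor offers 13.6164, keeping 34.3836.

13.62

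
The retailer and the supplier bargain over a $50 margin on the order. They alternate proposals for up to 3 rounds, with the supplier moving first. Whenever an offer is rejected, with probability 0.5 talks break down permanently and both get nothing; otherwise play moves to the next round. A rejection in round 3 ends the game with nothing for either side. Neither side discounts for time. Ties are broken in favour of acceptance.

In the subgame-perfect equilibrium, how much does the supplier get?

Round 3 (the supplier proposes): rejection yields 0 for the retailer; the supplier offers 0 and keeps 50.
Round 2 (the retailer proposes): rejecting gives the supplier an expected 0.5 × 50 = 25, so the retailer offers 25, keeping 25.
Round 1 (the supplier proposes): rejecting gives the retailer an expected 0.5 × 25 = 12.5. The supplier offers 12.5 and keeps 50 − 12.5 = 37.5.

37.5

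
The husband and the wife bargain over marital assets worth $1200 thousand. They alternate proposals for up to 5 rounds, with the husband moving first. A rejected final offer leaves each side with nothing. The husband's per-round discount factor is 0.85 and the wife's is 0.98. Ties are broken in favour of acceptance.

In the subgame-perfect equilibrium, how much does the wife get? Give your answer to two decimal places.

Round 5 (the husband proposes): the wife will accept anything ≥ 0, so the husband offers 0 and keeps 1200.
Round 4 (the wife proposes): the husband can get 1200 next round, worth 0.85 × 1200 = 1020 now; the wife offers that and keeps 180.
Round 3 (the husband proposes): the wife can get 180 next round, worth 0.98 × 180 = 176.4 now, so the husband offers 176.4, keeping 1023.6.
Round 2 (the wife proposes): the husband can get 1023.6 next round, worth 0.85 × 1023.6 = 870.06 now, so the wife offers 870.06, keeping 329.94.
Round 1 (the husband proposes): the wife can get 329.94 next round, worth 0.98 × 329.94 = 323.3412 now. The husband offers 323.3412 and keeps 1200 − 323.3412 = 876.6588.

323.34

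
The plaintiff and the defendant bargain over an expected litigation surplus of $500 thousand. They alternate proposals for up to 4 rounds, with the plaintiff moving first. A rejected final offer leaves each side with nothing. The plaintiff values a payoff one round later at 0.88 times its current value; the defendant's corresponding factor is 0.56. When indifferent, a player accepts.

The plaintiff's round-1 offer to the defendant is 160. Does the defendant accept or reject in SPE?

Reject

Round 4 (the defendant proposes): the plaintiff will accept anything ≥ 0, so the defendant offers 0 and keeps 500.
Round 3 (the plaintiff proposes): the defendant can get 500 next round, worth 0.56 × 500 = 280 now. The plaintiff offers 280 and keeps 500 − 280 = 220.
Round 2 (the defendant proposes): the plaintiff can get 220 next round, worth 0.88 × 220 = 193.6 now, so the defendant offers 193.6, keeping 306.4.
So by rejecting in round 1, the defendant gets 306.4 next round, worth 0.56 × 306.4 = 171.584 now.
Offer 160 < 171.584, so the defendant rejects.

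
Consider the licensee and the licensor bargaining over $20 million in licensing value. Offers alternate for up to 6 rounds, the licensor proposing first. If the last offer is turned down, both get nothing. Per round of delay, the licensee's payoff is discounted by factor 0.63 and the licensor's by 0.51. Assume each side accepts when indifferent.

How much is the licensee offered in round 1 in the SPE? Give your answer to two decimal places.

By backward induction:
Round 6 (the licensee proposes): the licensor will accept anything ≥ 0, so the licensee offers 0 and keeps 20.
Round 5 (the licensor proposes): the licensee can get 20 next round, worth 0.63 × 20 = 12.6 now; the licensor offers that and keeps 7.4.
Round 4 (the licensee proposes): the licensor can get 7.4 next round, worth 0.51 × 7.4 = 3.774 now. The licensee offers 3.774 and keeps 20 − 3.774 = 16.226.
Round 3 (the licensor proposes): the licensee can get 16.226 next round, worth 0.63 × 16.226 = 10.22238 now. The licensor offers 10.22238 and keeps 20 − 10.22238 = 9.77762.
Round 2 (the licensee proposes): the licensor can get 9.77762 next round, worth 0.51 × 9.77762 = 4.9865862 now; the licensee offers that and keeps 15.0134138.
Round 1 (the licensor proposes): the licensee can get 15.0134138 next round, worth 0.63 × 15.0134138 = 9.458450694 now; the licensor offers that and keeps 10.541549306.

9.46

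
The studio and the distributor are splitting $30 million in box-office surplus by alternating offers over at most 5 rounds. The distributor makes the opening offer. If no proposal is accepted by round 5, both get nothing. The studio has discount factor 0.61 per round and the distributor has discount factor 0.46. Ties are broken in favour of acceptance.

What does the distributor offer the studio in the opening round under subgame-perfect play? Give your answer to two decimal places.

12.65

By backward induction:
Round 5 (the distributor proposes): the studio will accept anything ≥ 0, so the distributor offers 0 and keeps 30.
Round 4 (the studio proposes): the distributor can get 30 next round, worth 0.46 × 30 = 13.8 now. The studio offers 13.8 and keeps 30 − 13.8 = 16.2.
Round 3 (the distributor proposes): the studio can get 16.2 next round, worth 0.61 × 16.2 = 9.882 now; the distributor offers that and keeps 20.118.
Round 2 (the studio proposes): the distributor can get 20.118 next round, worth 0.46 × 20.118 = 9.25428 now. The studio offers 9.25428 and keeps 30 − 9.25428 = 20.74572.
Round 1 (the distributor proposes): the studio can get 20.74572 next round, worth 0.61 × 20.74572 = 12.6548892 now; the distributor offers that and keeps 17.3451108.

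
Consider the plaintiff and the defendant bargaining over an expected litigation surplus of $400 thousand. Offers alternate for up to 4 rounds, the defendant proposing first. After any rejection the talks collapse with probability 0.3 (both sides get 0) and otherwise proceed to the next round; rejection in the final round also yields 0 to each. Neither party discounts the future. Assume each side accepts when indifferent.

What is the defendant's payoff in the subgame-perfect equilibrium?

178.8

Round 4 (the plaintiff proposes): the defendant will accept anything ≥ 0, so the plaintiff offers 0 and keeps 400.
Round 3 (the defendant proposes): rejecting gives the plaintiff an expected 0.7 × 400 = 280; the defendant offers that and keeps 120.
Round 2 (the plaintiff proposes): rejecting gives the defendant an expected 0.7 × 120 = 84, so the plaintiff offers 84, keeping 316.
Round 1 (the defendant proposes): rejecting gives the plaintiff an expected 0.7 × 316 = 221.2. The defendant offers 221.2 and keeps 400 − 221.2 = 178.8.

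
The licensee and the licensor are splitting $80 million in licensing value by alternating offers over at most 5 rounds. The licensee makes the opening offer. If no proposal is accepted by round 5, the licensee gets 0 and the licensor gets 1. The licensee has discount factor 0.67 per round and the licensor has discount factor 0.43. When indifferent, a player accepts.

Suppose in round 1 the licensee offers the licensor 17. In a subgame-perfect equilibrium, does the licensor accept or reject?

Accept

Work out the licensor's continuation value if the offer is rejected.
Round 5 (the licensee proposes): the licensor gets 1 if talks fail, so the licensee offers 1 and keeps 79.
Round 4 (the licensor proposes): the licensee can get 79 next round, worth 0.67 × 79 = 52.93 now. The licensor offers 52.93 and keeps 80 − 52.93 = 27.07.
Round 3 (the licensee proposes): the licensor can get 27.07 next round, worth 0.43 × 27.07 = 11.6401 now; the licensee offers that and keeps 68.3599.
Round 2 (the licensor proposes): the licensee can get 68.3599 next round, worth 0.67 × 68.3599 = 45.801133 now; the licensor offers that and keeps 34.198867.
So by rejecting in round 1, the licensor gets 34.198867 next round, worth 0.43 × 34.198867 = 14.70551281 now.
Offer 17 ≥ 14.70551281, so the licensor accepts.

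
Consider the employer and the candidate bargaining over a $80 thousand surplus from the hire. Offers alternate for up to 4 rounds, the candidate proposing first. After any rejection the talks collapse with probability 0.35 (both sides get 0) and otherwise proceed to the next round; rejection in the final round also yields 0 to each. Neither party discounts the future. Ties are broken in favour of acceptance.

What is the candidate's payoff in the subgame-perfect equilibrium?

Round 4 (the employer proposes): the candidate will accept anything ≥ 0, so the employer offers 0 and keeps 80.
Round 3 (the candidate proposes): rejecting gives the employer an expected 0.65 × 80 = 52; the candidate offers that and keeps 28.
Round 2 (the employer proposes): rejecting gives the candidate an expected 0.65 × 28 = 18.2, so the employer offers 18.2, keeping 61.8.
Round 1 (the candidate proposes): rejecting gives the employer an expected 0.65 × 61.8 = 40.17. The candidate offers 40.17 and keeps 80 − 40.17 = 39.83.

39.83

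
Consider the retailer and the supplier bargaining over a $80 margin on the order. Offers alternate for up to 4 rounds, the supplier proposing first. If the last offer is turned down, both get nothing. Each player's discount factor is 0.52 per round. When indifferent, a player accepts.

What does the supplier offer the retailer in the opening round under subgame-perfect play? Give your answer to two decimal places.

31.22

Round 4 (the retailer proposes): the supplier will accept anything ≥ 0, so the retailer offers 0 and keeps 80.
Round 3 (the supplier proposes): the retailer can get 80 next round, worth 0.52 × 80 = 41.6 now; the supplier offers that and keeps 38.4.
Round 2 (the retailer proposes): the supplier can get 38.4 next round, worth 0.52 × 38.4 = 19.968 now. The retailer offers 19.968 and keeps 80 − 19.968 = 60.032.
Round 1 (the supplier proposes): the retailer can get 60.032 next round, worth 0.52 × 60.032 = 31.21664 now. The supplier offers 31.21664 and keeps 80 − 31.21664 = 48.78336.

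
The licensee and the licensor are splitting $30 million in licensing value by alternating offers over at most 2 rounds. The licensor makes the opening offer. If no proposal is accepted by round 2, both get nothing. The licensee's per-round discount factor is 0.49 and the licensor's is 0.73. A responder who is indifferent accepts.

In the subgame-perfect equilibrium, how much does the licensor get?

15.3

Round 2 (the licensee proposes): the licensor will accept anything ≥ 0, so the licensee offers 0 and keeps 30.
Round 1 (the licensor proposes): the licensee can get 30 next round, worth 0.49 × 30 = 14.7 now, so the licensor offers 14.7, keeping 15.3.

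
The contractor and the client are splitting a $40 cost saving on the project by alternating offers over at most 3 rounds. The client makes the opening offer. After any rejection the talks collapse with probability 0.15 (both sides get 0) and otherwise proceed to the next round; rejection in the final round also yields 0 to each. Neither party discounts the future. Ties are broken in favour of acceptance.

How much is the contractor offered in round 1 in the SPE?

Round 3 (the client proposes): rejection yields 0 for the contractor; the client offers 0 and keeps 40.
Round 2 (the contractor proposes): rejecting gives the client an expected 0.85 × 40 = 34, so the contractor offers 34, keeping 6.
Round 1 (the client proposes): rejecting gives the contractor an expected 0.85 × 6 = 5.1. The client offers 5.1 and keeps 40 − 5.1 = 34.9.

5.1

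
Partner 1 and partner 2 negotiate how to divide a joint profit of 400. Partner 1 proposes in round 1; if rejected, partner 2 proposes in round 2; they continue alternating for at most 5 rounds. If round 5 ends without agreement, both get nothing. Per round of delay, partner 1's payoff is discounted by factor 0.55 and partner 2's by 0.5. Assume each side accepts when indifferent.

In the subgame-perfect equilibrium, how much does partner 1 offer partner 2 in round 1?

Round 5 (partner 1 proposes): rejection yields 0 for partner 2; partner 1 offers 0 and keeps 400.
Round 4 (partner 2 proposes): partner 1 can get 400 next round, worth 0.55 × 400 = 220 now. Partner 2 offers 220 and keeps 400 − 220 = 180.
Round 3 (partner 1 proposes): partner 2 can get 180 next round, worth 0.5 × 180 = 90 now, so partner 1 offers 90, keeping 310.
Round 2 (partner 2 proposes): partner 1 can get 310 next round, worth 0.55 × 310 = 170.5 now. Partner 2 offers 170.5 and keeps 400 − 170.5 = 229.5.
Round 1 (partner 1 proposes): partner 2 can get 229.5 next round, worth 0.5 × 229.5 = 114.75 now; partner 1 offers that and keeps 285.25.

114.75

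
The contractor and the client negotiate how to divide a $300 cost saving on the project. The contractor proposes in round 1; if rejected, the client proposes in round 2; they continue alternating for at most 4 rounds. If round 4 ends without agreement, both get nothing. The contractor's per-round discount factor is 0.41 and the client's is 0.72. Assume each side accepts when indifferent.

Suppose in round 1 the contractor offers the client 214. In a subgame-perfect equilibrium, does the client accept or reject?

Work out the client's continuation value if the offer is rejected.
Round 4 (the client proposes): rejection yields 0 for the contractor; the client offers 0 and keeps 300.
Round 3 (the contractor proposes): the client can get 300 next round, worth 0.72 × 300 = 216 now, so the contractor offers 216, keeping 84.
Round 2 (the client proposes): the contractor can get 84 next round, worth 0.41 × 84 = 34.44 now; the client offers that and keeps 265.56.
So by rejecting in round 1, the client gets 265.56 next round, worth 0.72 × 265.56 = 191.2032 now.
Offer 214 ≥ 191.2032, so the client accepts.

Accept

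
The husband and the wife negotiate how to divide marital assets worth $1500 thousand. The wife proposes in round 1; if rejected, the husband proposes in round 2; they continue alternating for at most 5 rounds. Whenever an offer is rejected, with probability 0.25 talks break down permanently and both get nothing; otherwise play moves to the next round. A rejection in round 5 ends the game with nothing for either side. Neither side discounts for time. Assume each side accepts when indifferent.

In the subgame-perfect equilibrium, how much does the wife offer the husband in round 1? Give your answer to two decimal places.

By backward induction:
Round 5 (the wife proposes): the husband will accept anything ≥ 0, so the wife offers 0 and keeps 1500.
Round 4 (the husband proposes): rejecting gives the wife an expected 0.75 × 1500 = 1125. The husband offers 1125 and keeps 1500 − 1125 = 375.
Round 3 (the wife proposes): rejecting gives the husband an expected 0.75 × 375 = 281.25, so the wife offers 281.25, keeping 1218.75.
Round 2 (the husband proposes): rejecting gives the wife an expected 0.75 × 1218.75 = 914.0625. The husband offers 914.0625 and keeps 1500 − 914.0625 = 585.9375.
Round 1 (the wife proposes): rejecting gives the husband an expected 0.75 × 585.9375 = 439.453125. The wife offers 439.453125 and keeps 1500 − 439.453125 = 1060.546875.

439.45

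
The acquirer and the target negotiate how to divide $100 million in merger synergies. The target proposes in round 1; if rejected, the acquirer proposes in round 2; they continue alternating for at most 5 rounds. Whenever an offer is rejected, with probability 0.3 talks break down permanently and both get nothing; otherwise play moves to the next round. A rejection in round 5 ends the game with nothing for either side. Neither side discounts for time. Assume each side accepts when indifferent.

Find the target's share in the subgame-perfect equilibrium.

68.71

Round 5 (the target proposes): the acquirer will accept anything ≥ 0, so the target offers 0 and keeps 100.
Round 4 (the acquirer proposes): rejecting gives the target an expected 0.7 × 100 = 70. The acquirer offers 70 and keeps 100 − 70 = 30.
Round 3 (the target proposes): rejecting gives the acquirer an expected 0.7 × 30 = 21; the target offers that and keeps 79.
Round 2 (the acquirer proposes): rejecting gives the target an expected 0.7 × 79 = 55.3, so the acquirer offers 55.3, keeping 44.7.
Round 1 (the target proposes): rejecting gives the acquirer an expected 0.7 × 44.7 = 31.29, so the target offers 31.29, keeping 68.71.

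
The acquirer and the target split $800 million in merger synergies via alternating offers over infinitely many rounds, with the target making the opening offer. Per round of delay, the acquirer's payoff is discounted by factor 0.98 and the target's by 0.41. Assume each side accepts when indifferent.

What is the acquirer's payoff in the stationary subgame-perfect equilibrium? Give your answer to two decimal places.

In a stationary SPE each proposer offers the other exactly their discounted continuation value.
If the target keeps x when proposing and the acquirer keeps y when proposing, then x = 800 − 0.98y and y = 800 − 0.41x.
Solving: x = 800(1 − 0.98) / (1 − 0.41·0.98) = 16 / 0.5982 ≈ 26.7469.
The acquirer gets 800 − 26.7469 ≈ 773.2531.

773.25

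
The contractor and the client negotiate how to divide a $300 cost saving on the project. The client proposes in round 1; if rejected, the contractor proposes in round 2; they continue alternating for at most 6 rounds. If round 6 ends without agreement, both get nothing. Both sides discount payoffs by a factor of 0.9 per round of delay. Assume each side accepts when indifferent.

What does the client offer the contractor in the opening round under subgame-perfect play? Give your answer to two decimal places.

Round 6 (the contractor proposes): rejection yields 0 for the client; the contractor offers 0 and keeps 300.
Round 5 (the client proposes): the contractor can get 300 next round, worth 0.9 × 300 = 270 now, so the client offers 270, keeping 30.
Round 4 (the contractor proposes): the client can get 30 next round, worth 0.9 × 30 = 27 now, so the contractor offers 27, keeping 273.
Round 3 (the client proposes): the contractor can get 273 next round, worth 0.9 × 273 = 245.7 now, so the client offers 245.7, keeping 54.3.
Round 2 (the contractor proposes): the client can get 54.3 next round, worth 0.9 × 54.3 = 48.87 now. The contractor offers 48.87 and keeps 300 − 48.87 = 251.13.
Round 1 (the client proposes): the contractor can get 251.13 next round, worth 0.9 × 251.13 = 226.017 now. The client offers 226.017 and keeps 300 − 226.017 = 73.983.

226.02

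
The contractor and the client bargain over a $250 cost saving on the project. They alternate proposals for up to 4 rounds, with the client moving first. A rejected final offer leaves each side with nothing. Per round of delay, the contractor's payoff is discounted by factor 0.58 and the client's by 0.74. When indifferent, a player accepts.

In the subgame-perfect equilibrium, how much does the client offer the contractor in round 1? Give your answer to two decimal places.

99.93

Round 4 (the contractor proposes): rejection yields 0 for the client; the contractor offers 0 and keeps 250.
Round 3 (the client proposes): the contractor can get 250 next round, worth 0.58 × 250 = 145 now. The client offers 145 and keeps 250 − 145 = 105.
Round 2 (the contractor proposes): the client can get 105 next round, worth 0.74 × 105 = 77.7 now, so the contractor offers 77.7, keeping 172.3.
Round 1 (the client proposes): the contractor can get 172.3 next round, worth 0.58 × 172.3 = 99.934 now, so the client offers 99.934, keeping 150.066.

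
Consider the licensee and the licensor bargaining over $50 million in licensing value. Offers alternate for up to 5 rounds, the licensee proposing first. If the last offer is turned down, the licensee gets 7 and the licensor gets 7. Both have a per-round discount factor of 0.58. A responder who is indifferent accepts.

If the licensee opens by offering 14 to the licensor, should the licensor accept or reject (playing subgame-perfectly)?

Reject

Round 5 (the licensee proposes): the licensor gets 7 if talks fail, so the licensee offers 7 and keeps 43.
Round 4 (the licensor proposes): the licensee can get 43 next round, worth 0.58 × 43 = 24.94 now. The licensor offers 24.94 and keeps 50 − 24.94 = 25.06.
Round 3 (the licensee proposes): the licensor can get 25.06 next round, worth 0.58 × 25.06 = 14.5348 now, so the licensee offers 14.5348, keeping 35.4652.
Round 2 (the licensor proposes): the licensee can get 35.4652 next round, worth 0.58 × 35.4652 = 20.569816 now; the licensor offers that and keeps 29.430184.
So by rejecting in round 1, the licensor gets 29.430184 next round, worth 0.58 × 29.430184 = 17.06950672 now.
Offer 14 < 17.06950672, so the licensor rejects.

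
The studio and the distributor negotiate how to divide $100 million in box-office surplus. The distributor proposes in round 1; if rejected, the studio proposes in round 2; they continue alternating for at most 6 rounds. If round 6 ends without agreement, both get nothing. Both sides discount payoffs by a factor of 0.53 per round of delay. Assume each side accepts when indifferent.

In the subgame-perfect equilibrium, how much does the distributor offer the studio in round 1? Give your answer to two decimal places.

By backward induction:
Round 6 (the studio proposes): rejection yields 0 for the distributor; the studio offers 0 and keeps 100.
Round 5 (the distributor proposes): the studio can get 100 next round, worth 0.53 × 100 = 53 now. The distributor offers 53 and keeps 100 − 53 = 47.
Round 4 (the studio proposes): the distributor can get 47 next round, worth 0.53 × 47 = 24.91 now; the studio offers that and keeps 75.09.
Round 3 (the distributor proposes): the studio can get 75.09 next round, worth 0.53 × 75.09 = 39.7977 now. The distributor offers 39.7977 and keeps 100 − 39.7977 = 60.2023.
Round 2 (the studio proposes): the distributor can get 60.2023 next round, worth 0.53 × 60.2023 = 31.907219 now, so the studio offers 31.907219, keeping 68.092781.
Round 1 (the distributor proposes): the studio can get 68.092781 next round, worth 0.53 × 68.092781 = 36.08917393 now. The distributor offers 36.08917393 and keeps 100 − 36.08917393 = 63.91082607.

36.09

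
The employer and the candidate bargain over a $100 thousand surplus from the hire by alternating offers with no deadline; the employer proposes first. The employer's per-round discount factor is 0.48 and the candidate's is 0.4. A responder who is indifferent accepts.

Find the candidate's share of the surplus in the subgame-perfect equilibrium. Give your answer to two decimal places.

When the employer proposes, the candidate accepts any offer worth at least 0.4 times what the candidate would get by proposing next round; and vice versa.
This gives x = 100 − 0.4y and y = 100 − 0.48x, where x and y are each side's share when it proposes.
Hence (1 − 0.4·0.48)x = 100(1 − 0.4), i.e. 0.808·x = 60.
x ≈ 74.2574; the candidate's share is 100 − x ≈ 25.7426.

25.74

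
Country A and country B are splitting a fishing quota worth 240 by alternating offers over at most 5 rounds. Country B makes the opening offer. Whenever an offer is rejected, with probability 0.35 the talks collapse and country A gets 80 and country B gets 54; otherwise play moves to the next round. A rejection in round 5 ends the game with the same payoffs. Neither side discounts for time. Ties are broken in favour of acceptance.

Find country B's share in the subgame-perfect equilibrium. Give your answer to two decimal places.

125.70

By backward induction:
Round 5 (country B proposes): country A gets 80 if talks fail, so country B offers 80 and keeps 160.
Round 4 (country A proposes): rejecting gives country B an expected 0.65 × 160 + 0.35 × 54 = 122.9. Country A offers 122.9 and keeps 240 − 122.9 = 117.1.
Round 3 (country B proposes): rejecting gives country A an expected 0.65 × 117.1 + 0.35 × 80 = 104.115; country B offers that and keeps 135.885.
Round 2 (country A proposes): rejecting gives country B an expected 0.65 × 135.885 + 0.35 × 54 = 107.22525; country A offers that and keeps 132.77475.
Round 1 (country B proposes): rejecting gives country A an expected 0.65 × 132.77475 + 0.35 × 80 = 114.3035875. Country B offers 114.3035875 and keeps 240 − 114.3035875 = 125.6964125.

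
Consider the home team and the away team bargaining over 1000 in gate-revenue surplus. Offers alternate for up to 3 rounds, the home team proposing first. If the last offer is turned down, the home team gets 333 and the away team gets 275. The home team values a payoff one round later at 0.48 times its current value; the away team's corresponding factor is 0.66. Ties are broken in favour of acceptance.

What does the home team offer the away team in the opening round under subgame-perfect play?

430.32

Round 3 (the home team proposes): the away team gets 275 if talks fail, so the home team offers 275 and keeps 725.
Round 2 (the away team proposes): the home team can get 725 next round, worth 0.48 × 725 = 348 now; the away team offers that and keeps 652.
Round 1 (the home team proposes): the away team can get 652 next round, worth 0.66 × 652 = 430.32 now; the home team offers that and keeps 569.68.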